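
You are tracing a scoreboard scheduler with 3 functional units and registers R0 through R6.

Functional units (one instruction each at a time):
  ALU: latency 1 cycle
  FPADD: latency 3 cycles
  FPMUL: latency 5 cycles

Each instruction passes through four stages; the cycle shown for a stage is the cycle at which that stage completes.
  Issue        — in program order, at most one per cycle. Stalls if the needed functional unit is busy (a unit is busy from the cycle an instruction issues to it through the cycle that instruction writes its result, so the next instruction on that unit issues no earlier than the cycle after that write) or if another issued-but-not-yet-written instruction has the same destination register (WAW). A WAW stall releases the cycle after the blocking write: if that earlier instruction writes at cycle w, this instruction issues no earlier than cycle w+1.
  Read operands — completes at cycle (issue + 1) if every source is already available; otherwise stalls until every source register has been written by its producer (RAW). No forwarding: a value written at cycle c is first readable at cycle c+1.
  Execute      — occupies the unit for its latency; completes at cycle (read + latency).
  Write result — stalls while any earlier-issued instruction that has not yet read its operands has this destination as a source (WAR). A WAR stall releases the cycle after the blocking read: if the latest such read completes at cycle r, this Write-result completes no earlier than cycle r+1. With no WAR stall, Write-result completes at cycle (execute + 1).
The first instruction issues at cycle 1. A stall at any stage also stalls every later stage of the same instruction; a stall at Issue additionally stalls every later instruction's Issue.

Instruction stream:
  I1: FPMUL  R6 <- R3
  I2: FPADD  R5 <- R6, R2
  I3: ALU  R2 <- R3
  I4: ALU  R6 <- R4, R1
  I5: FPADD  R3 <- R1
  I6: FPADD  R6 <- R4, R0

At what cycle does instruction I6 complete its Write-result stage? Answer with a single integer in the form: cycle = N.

cycle = 25

cycle 1: I1 dispatched to FPMUL
cycle 2: I1 operands ready · I2 dispatched to FPADD
cycle 3: I3 dispatched to ALU
cycle 4: I3 operands ready
cycle 5: I3 complete
cycle 7: I1 complete
cycle 8: R6←I1
cycle 9: I2 operands ready
cycle 10: R2←I3
cycle 11: I4 dispatched to ALU
cycle 12: I2 complete · I4 operands ready
cycle 13: R5←I2 · I4 complete
cycle 14: R6←I4 · I5 dispatched to FPADD
cycle 15: I5 operands ready
cycle 18: I5 complete
cycle 19: R3←I5
cycle 20: I6 dispatched to FPADD
cycle 21: I6 operands ready
cycle 24: I6 complete
cycle 25: R6←I6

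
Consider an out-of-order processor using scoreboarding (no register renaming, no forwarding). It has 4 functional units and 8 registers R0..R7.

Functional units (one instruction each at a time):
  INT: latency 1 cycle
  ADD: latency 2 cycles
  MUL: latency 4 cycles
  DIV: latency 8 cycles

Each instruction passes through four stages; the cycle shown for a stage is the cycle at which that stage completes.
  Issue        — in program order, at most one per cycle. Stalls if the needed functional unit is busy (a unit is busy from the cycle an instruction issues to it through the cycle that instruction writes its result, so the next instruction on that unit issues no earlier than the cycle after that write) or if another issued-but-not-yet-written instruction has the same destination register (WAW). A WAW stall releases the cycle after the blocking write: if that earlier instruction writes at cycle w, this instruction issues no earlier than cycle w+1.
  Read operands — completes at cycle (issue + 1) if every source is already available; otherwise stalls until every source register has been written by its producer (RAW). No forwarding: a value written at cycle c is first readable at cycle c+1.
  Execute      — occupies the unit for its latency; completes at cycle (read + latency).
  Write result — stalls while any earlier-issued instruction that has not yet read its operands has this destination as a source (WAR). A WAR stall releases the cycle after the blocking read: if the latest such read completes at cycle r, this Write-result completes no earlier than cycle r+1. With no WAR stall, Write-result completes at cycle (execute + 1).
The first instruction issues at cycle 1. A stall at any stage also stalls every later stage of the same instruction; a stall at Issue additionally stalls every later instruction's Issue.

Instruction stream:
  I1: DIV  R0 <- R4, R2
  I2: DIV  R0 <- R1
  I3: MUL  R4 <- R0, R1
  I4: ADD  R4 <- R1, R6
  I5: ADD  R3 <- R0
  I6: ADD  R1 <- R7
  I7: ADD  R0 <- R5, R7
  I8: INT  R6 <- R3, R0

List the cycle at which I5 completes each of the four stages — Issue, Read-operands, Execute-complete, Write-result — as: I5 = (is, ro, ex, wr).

I5 = (34, 35, 37, 38)

c1: I1 issues→DIV
c2: I1 reads
c10: I1 exec-done
c11: I1 writes R0
c12: I2 issues→DIV
c13: I2 reads | I3 issues→MUL
c21: I2 exec-done
c22: I2 writes R0
c23: I3 reads
c27: I3 exec-done
c28: I3 writes R4
c29: I4 issues→ADD
c30: I4 reads
c32: I4 exec-done
c33: I4 writes R4
c34: I5 issues→ADD
c35: I5 reads
c37: I5 exec-done
c38: I5 writes R3
c39: I6 issues→ADD
c40: I6 reads
c42: I6 exec-done
c43: I6 writes R1
c44: I7 issues→ADD
c45: I7 reads | I8 issues→INT
c47: I7 exec-done
c48: I7 writes R0
c49: I8 reads
c50: I8 exec-done
c51: I8 writes R6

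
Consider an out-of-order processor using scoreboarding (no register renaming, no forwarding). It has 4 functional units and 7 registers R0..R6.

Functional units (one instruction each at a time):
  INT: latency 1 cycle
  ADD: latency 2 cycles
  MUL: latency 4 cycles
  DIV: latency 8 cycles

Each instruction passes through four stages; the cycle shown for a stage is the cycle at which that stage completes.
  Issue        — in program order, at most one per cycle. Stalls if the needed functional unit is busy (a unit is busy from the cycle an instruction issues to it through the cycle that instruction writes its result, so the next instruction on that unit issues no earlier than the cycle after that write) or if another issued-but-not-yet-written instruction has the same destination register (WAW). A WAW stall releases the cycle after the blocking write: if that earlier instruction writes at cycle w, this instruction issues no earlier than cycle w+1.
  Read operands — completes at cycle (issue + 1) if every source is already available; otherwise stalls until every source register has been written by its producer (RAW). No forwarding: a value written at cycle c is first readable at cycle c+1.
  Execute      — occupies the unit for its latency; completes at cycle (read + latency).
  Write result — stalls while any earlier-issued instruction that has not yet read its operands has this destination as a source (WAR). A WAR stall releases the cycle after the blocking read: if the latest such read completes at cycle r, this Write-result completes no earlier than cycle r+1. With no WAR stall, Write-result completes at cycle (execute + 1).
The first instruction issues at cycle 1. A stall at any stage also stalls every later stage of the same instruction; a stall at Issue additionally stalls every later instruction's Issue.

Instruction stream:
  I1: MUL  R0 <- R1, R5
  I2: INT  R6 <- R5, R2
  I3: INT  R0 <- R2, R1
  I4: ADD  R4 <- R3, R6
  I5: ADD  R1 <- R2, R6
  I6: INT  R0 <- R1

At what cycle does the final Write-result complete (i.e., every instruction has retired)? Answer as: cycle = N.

cycle = 21

[1] I1 issues→MUL
[2] I1 reads, I2 issues→INT
[3] I2 reads
[4] I2 exec-done
[5] I2 writes R6
[6] I1 exec-done
[7] I1 writes R0
[8] I3 issues→INT
[9] I3 reads, I4 issues→ADD
[10] I3 exec-done, I4 reads
[11] I3 writes R0
[12] I4 exec-done
[13] I4 writes R4
[14] I5 issues→ADD
[15] I5 reads, I6 issues→INT
[17] I5 exec-done
[18] I5 writes R1
[19] I6 reads
[20] I6 exec-done
[21] I6 writes R0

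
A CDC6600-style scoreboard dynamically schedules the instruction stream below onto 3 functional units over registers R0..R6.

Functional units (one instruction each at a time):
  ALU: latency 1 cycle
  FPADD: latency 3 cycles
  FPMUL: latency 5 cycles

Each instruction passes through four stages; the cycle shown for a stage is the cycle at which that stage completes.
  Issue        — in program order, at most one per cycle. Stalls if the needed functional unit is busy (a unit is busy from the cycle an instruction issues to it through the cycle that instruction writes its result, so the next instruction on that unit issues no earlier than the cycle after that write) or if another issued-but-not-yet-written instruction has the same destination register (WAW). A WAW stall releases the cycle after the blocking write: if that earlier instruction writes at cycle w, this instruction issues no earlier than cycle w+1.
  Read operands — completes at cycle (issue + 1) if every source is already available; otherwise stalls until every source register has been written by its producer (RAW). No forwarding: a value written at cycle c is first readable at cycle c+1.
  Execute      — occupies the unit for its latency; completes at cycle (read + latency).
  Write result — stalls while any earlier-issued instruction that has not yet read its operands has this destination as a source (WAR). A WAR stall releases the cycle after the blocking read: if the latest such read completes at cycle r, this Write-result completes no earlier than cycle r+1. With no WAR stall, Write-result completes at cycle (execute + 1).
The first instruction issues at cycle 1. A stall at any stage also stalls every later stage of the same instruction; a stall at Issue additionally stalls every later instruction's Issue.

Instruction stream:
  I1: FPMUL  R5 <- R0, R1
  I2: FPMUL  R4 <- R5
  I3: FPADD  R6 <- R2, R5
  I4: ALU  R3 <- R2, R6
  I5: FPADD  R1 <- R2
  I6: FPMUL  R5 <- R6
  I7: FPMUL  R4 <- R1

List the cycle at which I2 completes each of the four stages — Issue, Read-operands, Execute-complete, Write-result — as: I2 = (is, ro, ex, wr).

I2 = (9, 10, 15, 16)

cycle 1: issue I1 (FPMUL)
cycle 2: I1 read-ops
cycle 7: I1 finished on FPMUL
cycle 8: I1→R5
cycle 9: issue I2 (FPMUL)
cycle 10: I2 read-ops; issue I3 (FPADD)
cycle 11: I3 read-ops; issue I4 (ALU)
cycle 14: I3 finished on FPADD
cycle 15: I2 finished on FPMUL; I3→R6
cycle 16: I2→R4; I4 read-ops; issue I5 (FPADD)
cycle 17: I4 finished on ALU; I5 read-ops; issue I6 (FPMUL)
cycle 18: I4→R3; I6 read-ops
cycle 20: I5 finished on FPADD
cycle 21: I5→R1
cycle 23: I6 finished on FPMUL
cycle 24: I6→R5
cycle 25: issue I7 (FPMUL)
cycle 26: I7 read-ops
cycle 31: I7 finished on FPMUL
cycle 32: I7→R4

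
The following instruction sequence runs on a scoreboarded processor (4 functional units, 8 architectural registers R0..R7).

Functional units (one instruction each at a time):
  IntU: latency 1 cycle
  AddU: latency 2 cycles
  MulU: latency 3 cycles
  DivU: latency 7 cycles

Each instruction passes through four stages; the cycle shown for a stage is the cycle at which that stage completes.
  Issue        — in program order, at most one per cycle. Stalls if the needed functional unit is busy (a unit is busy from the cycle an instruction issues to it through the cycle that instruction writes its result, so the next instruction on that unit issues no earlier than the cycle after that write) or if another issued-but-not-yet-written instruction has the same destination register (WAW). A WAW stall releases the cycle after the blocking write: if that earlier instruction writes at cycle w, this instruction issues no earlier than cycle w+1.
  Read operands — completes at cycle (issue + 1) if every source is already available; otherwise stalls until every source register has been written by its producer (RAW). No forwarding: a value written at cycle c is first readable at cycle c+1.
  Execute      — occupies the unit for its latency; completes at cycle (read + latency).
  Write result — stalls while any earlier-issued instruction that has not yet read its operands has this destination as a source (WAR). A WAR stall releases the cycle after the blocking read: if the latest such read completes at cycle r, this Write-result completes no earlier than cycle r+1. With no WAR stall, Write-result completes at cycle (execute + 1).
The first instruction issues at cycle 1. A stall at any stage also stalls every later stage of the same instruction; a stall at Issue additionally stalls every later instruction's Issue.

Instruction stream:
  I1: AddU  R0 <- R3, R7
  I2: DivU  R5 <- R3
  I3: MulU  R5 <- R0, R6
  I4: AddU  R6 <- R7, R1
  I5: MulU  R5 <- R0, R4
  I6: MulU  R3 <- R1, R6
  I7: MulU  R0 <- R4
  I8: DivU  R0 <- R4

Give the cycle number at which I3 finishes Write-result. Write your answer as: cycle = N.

cycle = 17

[I1] 1/2/4/5
[I2] 2/3/10/11
[I3] 12/13/16/17  (WAW R5: wait I2 write@11)
[I4] 13/14/16/17
[I5] 18/19/22/23  (struct: MulU busy until I3 writes@17)
[I6] 24/25/28/29  (struct: MulU busy until I5 writes@23)
[I7] 30/31/34/35  (struct: MulU busy until I6 writes@29)
[I8] 36/37/44/45  (WAW R0: wait I7 write@35)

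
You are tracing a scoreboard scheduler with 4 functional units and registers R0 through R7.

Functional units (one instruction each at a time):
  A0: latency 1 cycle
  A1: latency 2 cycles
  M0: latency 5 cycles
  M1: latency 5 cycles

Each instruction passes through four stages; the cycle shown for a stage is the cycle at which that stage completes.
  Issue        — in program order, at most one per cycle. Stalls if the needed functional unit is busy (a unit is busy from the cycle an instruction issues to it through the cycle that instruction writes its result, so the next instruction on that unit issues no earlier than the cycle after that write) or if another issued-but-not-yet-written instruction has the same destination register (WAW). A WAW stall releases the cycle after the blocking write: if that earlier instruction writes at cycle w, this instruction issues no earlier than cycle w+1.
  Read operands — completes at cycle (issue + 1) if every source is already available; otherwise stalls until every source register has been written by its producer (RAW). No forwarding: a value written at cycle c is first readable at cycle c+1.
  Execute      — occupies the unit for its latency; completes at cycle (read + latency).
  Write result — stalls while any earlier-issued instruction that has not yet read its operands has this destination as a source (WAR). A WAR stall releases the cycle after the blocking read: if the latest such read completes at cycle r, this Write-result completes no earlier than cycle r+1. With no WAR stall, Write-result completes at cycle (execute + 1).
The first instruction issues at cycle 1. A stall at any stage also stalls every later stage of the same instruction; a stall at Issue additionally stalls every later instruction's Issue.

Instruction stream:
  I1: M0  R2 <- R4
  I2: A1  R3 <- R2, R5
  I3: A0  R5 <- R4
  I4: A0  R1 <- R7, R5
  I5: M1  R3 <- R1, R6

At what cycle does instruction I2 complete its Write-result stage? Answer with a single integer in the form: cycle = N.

cycle = 12

t=1  I1 issues→M0
t=2  I1 reads | I2 issues→A1
t=3  I3 issues→A0
t=4  I3 reads
t=5  I3 exec-done
t=7  I1 exec-done
t=8  I1 writes R2
t=9  I2 reads
t=10  I3 writes R5
t=11  I2 exec-done | I4 issues→A0
t=12  I2 writes R3 | I4 reads
t=13  I4 exec-done | I5 issues→M1
t=14  I4 writes R1
t=15  I5 reads
t=20  I5 exec-done
t=21  I5 writes R3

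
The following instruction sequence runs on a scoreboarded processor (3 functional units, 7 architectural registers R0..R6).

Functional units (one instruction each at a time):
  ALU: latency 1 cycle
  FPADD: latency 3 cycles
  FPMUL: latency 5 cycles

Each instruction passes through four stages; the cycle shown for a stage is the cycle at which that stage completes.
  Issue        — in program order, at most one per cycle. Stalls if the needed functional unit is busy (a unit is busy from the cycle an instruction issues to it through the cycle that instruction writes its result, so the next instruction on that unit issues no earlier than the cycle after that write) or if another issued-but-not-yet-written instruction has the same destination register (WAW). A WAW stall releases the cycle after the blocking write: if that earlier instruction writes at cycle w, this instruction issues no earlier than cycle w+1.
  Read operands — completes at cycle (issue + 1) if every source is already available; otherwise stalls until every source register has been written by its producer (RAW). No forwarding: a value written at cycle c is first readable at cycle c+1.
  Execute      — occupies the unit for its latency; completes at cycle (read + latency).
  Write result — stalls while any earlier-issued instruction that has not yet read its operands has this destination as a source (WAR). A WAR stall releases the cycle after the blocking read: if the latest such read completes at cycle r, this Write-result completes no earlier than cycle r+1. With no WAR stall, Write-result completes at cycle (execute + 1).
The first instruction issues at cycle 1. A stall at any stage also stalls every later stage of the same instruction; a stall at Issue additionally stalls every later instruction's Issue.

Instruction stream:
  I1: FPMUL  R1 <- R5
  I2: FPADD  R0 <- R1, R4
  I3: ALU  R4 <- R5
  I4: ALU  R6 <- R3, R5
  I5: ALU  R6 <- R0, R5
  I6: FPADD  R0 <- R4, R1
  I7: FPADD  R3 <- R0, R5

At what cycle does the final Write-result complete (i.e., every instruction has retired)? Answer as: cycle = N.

cycle = 27

I1 -> (1, 2, 7, 8)
I2 -> (2, 9, 12, 13)  // RAW R1: wait I1 write@8
I3 -> (3, 4, 5, 10)  // WAR R4: wait I2 read@9
I4 -> (11, 12, 13, 14)  // struct: ALU busy until I3 writes@10
I5 -> (15, 16, 17, 18)  // struct: ALU busy until I4 writes@14
I6 -> (16, 17, 20, 21)
I7 -> (22, 23, 26, 27)  // struct: FPADD busy until I6 writes@21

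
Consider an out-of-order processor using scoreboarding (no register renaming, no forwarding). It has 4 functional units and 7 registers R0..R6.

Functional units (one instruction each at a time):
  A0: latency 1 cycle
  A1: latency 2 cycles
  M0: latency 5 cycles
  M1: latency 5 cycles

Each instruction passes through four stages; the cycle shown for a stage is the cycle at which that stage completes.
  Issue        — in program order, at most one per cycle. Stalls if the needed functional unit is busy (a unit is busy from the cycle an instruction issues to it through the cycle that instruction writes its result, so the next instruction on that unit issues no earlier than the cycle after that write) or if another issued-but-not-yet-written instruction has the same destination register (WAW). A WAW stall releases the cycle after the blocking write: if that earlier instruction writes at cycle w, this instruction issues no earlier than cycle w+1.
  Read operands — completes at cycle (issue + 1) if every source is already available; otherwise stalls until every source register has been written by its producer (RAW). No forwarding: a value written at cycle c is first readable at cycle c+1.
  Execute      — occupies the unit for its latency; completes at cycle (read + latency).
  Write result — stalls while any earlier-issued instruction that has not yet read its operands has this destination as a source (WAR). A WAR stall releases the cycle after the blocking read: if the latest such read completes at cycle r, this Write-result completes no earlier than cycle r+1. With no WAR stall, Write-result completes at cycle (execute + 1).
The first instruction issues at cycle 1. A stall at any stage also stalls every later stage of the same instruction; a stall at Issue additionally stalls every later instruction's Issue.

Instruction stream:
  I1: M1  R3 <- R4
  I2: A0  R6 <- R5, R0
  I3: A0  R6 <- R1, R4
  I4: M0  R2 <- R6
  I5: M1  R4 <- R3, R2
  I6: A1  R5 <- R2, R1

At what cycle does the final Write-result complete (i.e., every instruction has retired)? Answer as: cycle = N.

cycle = 23

  I1 | 1 | 2 | 7 | 8
  I2 | 2 | 3 | 4 | 5
  I3 | 6 | 7 | 8 | 9   struct: A0 busy until I2 writes@5
  I4 | 7 | 10 | 15 | 16   RAW R6: wait I3 write@9
  I5 | 9 | 17 | 22 | 23   struct: M1 busy until I1 writes@8 · RAW R2: wait I4 write@16
  I6 | 10 | 17 | 19 | 20   RAW R2: wait I4 write@16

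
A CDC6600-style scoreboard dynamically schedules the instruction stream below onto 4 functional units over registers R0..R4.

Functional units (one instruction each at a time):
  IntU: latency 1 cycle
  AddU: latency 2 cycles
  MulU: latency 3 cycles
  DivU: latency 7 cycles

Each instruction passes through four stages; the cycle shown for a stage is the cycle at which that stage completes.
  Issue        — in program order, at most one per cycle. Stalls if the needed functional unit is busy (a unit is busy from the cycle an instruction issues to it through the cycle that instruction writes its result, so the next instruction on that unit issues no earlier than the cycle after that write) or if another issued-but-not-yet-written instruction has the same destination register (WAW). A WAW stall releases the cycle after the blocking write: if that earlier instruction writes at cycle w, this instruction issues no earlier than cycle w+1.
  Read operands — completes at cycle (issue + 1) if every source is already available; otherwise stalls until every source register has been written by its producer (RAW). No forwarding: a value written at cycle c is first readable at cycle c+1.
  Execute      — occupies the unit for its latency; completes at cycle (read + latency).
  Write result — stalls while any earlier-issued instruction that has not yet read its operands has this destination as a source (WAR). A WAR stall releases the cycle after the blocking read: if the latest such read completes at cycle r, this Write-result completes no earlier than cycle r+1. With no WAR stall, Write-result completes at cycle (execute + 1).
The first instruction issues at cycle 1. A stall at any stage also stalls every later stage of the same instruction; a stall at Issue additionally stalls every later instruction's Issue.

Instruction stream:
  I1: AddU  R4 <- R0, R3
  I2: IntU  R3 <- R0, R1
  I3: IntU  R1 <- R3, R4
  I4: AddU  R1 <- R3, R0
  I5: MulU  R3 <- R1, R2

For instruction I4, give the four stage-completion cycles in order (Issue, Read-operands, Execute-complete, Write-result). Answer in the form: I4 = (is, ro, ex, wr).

I4 = (10, 11, 13, 14)

I1: IS=1 RO=2 EX=4 WR=5
I2: IS=2 RO=3 EX=4 WR=5
I3: IS=6 RO=7 EX=8 WR=9  [struct: IntU busy until I2 writes@5]
I4: IS=10 RO=11 EX=13 WR=14  [WAW R1: wait I3 write@9]
I5: IS=11 RO=15 EX=18 WR=19  [RAW R1: wait I4 write@14]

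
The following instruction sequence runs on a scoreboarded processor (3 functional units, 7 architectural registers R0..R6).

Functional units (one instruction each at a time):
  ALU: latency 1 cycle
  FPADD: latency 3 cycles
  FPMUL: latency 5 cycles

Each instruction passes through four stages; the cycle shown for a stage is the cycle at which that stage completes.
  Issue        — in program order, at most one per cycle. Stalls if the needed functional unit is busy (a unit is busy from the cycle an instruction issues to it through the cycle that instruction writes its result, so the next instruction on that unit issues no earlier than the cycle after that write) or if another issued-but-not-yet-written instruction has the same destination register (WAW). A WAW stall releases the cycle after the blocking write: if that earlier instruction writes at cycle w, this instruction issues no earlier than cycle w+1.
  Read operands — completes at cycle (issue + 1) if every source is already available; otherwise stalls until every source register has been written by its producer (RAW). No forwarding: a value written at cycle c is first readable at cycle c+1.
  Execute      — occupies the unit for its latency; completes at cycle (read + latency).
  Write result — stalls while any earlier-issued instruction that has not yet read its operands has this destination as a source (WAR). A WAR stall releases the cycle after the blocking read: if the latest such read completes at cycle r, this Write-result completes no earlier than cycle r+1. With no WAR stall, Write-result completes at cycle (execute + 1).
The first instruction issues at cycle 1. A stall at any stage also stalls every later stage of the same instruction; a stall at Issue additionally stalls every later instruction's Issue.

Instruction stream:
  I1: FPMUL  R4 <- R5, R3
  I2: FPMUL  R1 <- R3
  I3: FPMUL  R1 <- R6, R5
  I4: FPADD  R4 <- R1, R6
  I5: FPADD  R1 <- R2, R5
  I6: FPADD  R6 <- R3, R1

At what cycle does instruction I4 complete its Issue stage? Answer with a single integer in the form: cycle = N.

[1] I1→FPMUL
[2] I1 RO
[7] I1 EX
[8] I1 WR R4
[9] I2→FPMUL
[10] I2 RO
[15] I2 EX
[16] I2 WR R1
[17] I3→FPMUL
[18] I3 RO · I4→FPADD
[23] I3 EX
[24] I3 WR R1
[25] I4 RO
[28] I4 EX
[29] I4 WR R4
[30] I5→FPADD
[31] I5 RO
[34] I5 EX
[35] I5 WR R1
[36] I6→FPADD
[37] I6 RO
[40] I6 EX
[41] I6 WR R6

cycle = 18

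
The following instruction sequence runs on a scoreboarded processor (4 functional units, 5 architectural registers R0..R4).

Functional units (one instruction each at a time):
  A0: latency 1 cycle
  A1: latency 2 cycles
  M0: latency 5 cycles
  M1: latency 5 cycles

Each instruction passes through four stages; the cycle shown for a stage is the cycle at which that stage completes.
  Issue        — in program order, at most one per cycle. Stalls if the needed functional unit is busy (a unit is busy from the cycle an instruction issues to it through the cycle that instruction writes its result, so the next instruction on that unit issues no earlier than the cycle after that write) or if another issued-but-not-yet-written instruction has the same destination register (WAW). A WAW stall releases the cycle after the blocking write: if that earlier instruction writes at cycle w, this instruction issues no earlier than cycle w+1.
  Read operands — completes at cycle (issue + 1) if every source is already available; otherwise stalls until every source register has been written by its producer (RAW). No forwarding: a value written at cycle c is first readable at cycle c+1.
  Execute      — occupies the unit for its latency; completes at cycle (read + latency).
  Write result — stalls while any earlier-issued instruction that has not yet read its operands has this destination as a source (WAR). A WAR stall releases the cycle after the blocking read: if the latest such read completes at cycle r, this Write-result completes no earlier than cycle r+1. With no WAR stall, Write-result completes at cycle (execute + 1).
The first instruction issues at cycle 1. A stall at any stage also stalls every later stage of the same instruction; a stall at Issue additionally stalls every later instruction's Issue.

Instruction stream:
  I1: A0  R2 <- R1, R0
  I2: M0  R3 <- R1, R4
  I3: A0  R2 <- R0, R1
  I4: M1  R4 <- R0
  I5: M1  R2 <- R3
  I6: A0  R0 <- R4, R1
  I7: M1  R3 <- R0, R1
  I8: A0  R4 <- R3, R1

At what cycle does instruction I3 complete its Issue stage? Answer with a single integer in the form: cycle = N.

t=1  issue I1 (A0)
t=2  I1 read-ops | issue I2 (M0)
t=3  I1 finished on A0 | I2 read-ops
t=4  I1→R2
t=5  issue I3 (A0)
t=6  I3 read-ops | issue I4 (M1)
t=7  I3 finished on A0 | I4 read-ops
t=8  I2 finished on M0 | I3→R2
t=9  I2→R3
t=12  I4 finished on M1
t=13  I4→R4
t=14  issue I5 (M1)
t=15  I5 read-ops | issue I6 (A0)
t=16  I6 read-ops
t=17  I6 finished on A0
t=18  I6→R0
t=20  I5 finished on M1
t=21  I5→R2
t=22  issue I7 (M1)
t=23  I7 read-ops | issue I8 (A0)
t=28  I7 finished on M1
t=29  I7→R3
t=30  I8 read-ops
t=31  I8 finished on A0
t=32  I8→R4

cycle = 5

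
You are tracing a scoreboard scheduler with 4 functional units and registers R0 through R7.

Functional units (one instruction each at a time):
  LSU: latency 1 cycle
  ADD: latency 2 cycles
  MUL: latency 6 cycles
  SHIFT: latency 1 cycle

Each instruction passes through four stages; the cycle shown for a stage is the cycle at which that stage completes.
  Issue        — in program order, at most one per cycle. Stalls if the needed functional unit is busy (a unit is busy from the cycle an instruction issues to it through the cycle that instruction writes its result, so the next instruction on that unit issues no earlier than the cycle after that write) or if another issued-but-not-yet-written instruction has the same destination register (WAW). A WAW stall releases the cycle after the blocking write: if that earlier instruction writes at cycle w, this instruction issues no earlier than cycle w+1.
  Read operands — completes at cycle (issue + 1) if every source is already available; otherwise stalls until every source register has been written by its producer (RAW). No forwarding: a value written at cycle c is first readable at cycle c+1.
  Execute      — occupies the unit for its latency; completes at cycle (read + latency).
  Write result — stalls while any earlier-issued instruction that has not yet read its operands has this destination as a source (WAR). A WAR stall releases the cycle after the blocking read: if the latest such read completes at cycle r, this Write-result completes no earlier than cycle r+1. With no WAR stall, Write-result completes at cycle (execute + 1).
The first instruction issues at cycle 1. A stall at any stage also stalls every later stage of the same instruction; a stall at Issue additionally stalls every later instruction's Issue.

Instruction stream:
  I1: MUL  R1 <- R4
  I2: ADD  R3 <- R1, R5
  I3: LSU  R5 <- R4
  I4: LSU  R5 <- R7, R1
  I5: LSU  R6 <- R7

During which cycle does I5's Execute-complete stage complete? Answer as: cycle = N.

cycle 1: I1 issues→MUL
cycle 2: I1 reads; I2 issues→ADD
cycle 3: I3 issues→LSU
cycle 4: I3 reads
cycle 5: I3 exec-done
cycle 8: I1 exec-done
cycle 9: I1 writes R1
cycle 10: I2 reads
cycle 11: I3 writes R5
cycle 12: I2 exec-done; I4 issues→LSU
cycle 13: I2 writes R3; I4 reads
cycle 14: I4 exec-done
cycle 15: I4 writes R5
cycle 16: I5 issues→LSU
cycle 17: I5 reads
cycle 18: I5 exec-done
cycle 19: I5 writes R6

cycle = 18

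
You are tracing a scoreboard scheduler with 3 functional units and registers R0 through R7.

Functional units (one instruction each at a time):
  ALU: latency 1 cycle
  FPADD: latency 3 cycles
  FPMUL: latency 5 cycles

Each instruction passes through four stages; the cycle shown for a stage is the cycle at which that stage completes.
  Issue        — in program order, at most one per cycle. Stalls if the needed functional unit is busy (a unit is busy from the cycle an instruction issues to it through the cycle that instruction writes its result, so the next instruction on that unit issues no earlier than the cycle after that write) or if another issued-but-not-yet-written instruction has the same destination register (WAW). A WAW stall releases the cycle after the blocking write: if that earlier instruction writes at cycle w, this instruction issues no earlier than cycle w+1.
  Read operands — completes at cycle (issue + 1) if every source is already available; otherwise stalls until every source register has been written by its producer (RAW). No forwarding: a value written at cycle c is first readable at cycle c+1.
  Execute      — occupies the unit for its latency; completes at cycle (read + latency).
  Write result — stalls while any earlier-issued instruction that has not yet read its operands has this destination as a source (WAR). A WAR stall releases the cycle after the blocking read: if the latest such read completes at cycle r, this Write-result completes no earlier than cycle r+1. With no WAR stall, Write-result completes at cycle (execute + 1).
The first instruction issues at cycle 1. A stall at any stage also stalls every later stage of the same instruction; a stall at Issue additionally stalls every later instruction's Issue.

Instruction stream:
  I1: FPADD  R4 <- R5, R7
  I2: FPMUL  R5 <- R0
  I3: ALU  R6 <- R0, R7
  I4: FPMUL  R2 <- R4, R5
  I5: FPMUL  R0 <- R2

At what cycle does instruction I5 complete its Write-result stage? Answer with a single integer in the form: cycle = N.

cycle = 25

I1 -> (1, 2, 5, 6)
I2 -> (2, 3, 8, 9)
I3 -> (3, 4, 5, 6)
I4 -> (10, 11, 16, 17)  // struct: FPMUL busy until I2 writes@9
I5 -> (18, 19, 24, 25)  // struct: FPMUL busy until I4 writes@17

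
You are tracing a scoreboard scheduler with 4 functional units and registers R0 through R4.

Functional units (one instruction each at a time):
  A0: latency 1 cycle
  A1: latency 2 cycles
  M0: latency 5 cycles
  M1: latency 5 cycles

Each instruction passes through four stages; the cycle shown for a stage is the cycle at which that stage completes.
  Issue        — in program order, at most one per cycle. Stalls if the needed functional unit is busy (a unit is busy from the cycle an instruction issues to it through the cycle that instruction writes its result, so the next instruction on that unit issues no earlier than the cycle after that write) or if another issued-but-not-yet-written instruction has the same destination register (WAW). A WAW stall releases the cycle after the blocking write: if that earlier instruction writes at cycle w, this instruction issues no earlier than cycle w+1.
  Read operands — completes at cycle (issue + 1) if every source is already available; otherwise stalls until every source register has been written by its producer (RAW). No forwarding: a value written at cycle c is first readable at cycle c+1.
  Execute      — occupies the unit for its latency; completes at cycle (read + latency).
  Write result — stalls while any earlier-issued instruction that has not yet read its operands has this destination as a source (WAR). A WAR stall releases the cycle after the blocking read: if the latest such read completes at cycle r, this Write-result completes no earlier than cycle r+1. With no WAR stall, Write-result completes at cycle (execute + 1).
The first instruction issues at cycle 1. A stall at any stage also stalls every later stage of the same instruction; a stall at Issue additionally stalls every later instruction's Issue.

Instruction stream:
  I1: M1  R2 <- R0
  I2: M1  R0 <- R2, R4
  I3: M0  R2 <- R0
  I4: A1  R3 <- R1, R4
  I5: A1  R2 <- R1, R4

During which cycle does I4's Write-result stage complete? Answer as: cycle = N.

  I1 | 1 | 2 | 7 | 8
  I2 | 9 | 10 | 15 | 16   struct: M1 busy until I1 writes@8
  I3 | 10 | 17 | 22 | 23   RAW R0: wait I2 write@16
  I4 | 11 | 12 | 14 | 15
  I5 | 24 | 25 | 27 | 28   WAW R2: wait I3 write@23

cycle = 15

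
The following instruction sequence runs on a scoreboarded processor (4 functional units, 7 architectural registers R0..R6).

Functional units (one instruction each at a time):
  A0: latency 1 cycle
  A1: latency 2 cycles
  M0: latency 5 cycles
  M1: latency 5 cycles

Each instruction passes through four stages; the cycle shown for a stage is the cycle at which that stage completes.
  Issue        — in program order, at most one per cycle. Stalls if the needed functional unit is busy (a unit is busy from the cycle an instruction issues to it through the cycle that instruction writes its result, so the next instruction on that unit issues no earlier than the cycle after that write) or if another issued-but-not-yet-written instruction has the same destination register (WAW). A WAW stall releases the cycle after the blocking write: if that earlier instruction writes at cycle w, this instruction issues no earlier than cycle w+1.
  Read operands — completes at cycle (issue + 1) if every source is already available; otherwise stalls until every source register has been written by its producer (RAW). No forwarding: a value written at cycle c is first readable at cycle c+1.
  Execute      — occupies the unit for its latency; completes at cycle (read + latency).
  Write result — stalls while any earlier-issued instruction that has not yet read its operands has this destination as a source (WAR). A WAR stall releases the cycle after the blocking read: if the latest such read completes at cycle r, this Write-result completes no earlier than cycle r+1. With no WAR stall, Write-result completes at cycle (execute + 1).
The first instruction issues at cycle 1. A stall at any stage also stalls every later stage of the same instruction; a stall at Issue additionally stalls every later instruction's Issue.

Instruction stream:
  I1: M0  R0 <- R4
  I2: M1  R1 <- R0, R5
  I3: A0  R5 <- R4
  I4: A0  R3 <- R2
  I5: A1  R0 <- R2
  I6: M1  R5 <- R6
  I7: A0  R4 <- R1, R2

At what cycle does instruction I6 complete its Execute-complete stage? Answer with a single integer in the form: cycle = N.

[1] I1 dispatched to M0
[2] I1 operands ready · I2 dispatched to M1
[3] I3 dispatched to A0
[4] I3 operands ready
[5] I3 complete
[7] I1 complete
[8] R0←I1
[9] I2 operands ready
[10] R5←I3
[11] I4 dispatched to A0
[12] I4 operands ready · I5 dispatched to A1
[13] I4 complete · I5 operands ready
[14] I2 complete · R3←I4
[15] R1←I2 · I5 complete
[16] R0←I5 · I6 dispatched to M1
[17] I6 operands ready · I7 dispatched to A0
[18] I7 operands ready
[19] I7 complete
[20] R4←I7
[22] I6 complete
[23] R5←I6

cycle = 22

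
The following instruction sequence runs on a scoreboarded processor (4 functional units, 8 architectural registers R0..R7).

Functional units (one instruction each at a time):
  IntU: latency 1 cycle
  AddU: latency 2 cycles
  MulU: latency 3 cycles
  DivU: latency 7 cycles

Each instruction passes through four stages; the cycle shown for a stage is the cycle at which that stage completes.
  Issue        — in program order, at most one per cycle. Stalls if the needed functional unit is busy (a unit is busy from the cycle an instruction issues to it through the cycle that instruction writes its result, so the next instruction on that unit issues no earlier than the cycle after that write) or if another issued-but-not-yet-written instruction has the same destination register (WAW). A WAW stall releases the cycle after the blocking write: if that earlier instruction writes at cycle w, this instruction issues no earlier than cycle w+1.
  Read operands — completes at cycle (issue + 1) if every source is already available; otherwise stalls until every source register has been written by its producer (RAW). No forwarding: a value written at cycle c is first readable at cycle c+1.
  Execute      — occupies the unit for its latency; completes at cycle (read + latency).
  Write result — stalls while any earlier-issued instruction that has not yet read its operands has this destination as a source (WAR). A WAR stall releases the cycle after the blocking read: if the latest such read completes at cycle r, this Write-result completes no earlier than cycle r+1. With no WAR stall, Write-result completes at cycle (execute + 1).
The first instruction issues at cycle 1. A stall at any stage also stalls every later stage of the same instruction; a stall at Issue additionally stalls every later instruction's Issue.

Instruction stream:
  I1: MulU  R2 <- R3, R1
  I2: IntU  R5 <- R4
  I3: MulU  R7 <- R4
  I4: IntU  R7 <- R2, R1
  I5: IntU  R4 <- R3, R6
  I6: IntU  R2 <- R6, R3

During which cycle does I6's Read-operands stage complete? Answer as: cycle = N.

cycle = 22

  I1 | 1 | 2 | 5 | 6
  I2 | 2 | 3 | 4 | 5
  I3 | 7 | 8 | 11 | 12   struct: MulU busy until I1 writes@6
  I4 | 13 | 14 | 15 | 16   WAW R7: wait I3 write@12
  I5 | 17 | 18 | 19 | 20   struct: IntU busy until I4 writes@16
  I6 | 21 | 22 | 23 | 24   struct: IntU busy until I5 writes@20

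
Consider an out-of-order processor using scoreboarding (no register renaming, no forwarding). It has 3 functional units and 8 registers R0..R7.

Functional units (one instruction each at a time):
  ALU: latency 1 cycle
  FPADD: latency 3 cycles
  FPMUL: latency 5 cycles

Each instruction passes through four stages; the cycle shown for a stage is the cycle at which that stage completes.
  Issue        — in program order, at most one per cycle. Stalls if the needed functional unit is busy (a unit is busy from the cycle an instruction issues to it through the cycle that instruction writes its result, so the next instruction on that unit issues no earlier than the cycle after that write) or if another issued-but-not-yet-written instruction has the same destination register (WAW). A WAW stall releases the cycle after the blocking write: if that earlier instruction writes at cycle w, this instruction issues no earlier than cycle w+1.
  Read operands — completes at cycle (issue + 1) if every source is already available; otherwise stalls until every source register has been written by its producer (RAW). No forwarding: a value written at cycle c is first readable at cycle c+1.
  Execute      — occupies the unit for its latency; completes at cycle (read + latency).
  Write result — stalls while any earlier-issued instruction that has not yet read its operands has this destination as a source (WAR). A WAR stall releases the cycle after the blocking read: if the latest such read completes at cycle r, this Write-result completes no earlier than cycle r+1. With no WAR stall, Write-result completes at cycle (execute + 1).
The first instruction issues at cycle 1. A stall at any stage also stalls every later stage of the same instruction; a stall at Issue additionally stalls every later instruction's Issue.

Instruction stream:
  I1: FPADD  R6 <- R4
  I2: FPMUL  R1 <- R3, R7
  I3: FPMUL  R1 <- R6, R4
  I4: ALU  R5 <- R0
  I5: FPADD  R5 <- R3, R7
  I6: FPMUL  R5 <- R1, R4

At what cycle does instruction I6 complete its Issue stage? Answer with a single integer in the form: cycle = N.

cycle = 21

cycle 1: issue I1 (FPADD)
cycle 2: I1 read-ops, issue I2 (FPMUL)
cycle 3: I2 read-ops
cycle 5: I1 finished on FPADD
cycle 6: I1→R6
cycle 8: I2 finished on FPMUL
cycle 9: I2→R1
cycle 10: issue I3 (FPMUL)
cycle 11: I3 read-ops, issue I4 (ALU)
cycle 12: I4 read-ops
cycle 13: I4 finished on ALU
cycle 14: I4→R5
cycle 15: issue I5 (FPADD)
cycle 16: I3 finished on FPMUL, I5 read-ops
cycle 17: I3→R1
cycle 19: I5 finished on FPADD
cycle 20: I5→R5
cycle 21: issue I6 (FPMUL)
cycle 22: I6 read-ops
cycle 27: I6 finished on FPMUL
cycle 28: I6→R5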